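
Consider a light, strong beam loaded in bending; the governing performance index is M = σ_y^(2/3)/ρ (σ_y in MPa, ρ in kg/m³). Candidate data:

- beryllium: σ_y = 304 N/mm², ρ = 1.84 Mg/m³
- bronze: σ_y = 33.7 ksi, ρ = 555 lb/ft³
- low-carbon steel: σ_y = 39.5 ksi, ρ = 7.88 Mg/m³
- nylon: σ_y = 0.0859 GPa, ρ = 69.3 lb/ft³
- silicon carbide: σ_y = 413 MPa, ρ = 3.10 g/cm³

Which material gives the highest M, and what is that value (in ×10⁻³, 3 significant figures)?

beryllium, M = 24.6×10⁻³

Normalizing units and computing the index:
  beryllium: σ_y = 304.0 MPa, ρ = 1840 kg/m³
  bronze: σ_y = 232.4 MPa, ρ = 8890 kg/m³
  low-carbon steel: σ_y = 272.3 MPa, ρ = 7880 kg/m³
  nylon: σ_y = 85.90 MPa, ρ = 1110 kg/m³
  silicon carbide: σ_y = 413.0 MPa, ρ = 3100 kg/m³
  beryllium: M = 24.6×10⁻³
  silicon carbide: M = 17.9×10⁻³
  nylon: M = 17.5×10⁻³
  low-carbon steel: M = 5.33×10⁻³
  bronze: M = 4.25×10⁻³
The maximum is for beryllium.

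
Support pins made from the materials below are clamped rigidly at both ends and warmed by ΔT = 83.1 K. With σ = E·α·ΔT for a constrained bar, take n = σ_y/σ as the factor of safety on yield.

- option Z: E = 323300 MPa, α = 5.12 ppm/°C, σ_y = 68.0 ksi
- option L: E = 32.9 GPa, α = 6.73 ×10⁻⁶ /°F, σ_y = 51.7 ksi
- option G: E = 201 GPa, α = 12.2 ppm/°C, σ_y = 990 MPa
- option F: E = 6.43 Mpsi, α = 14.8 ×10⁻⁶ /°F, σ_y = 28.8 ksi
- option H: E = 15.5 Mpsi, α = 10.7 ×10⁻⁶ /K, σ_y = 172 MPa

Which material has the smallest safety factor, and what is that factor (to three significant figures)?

With everything in SI (GPa, ×10⁻⁶/K, MPa):
  option Z: E = 323.3, α = 5.12, σ_y = 468.8 → σ = 138 MPa, n = 3.41
  option L: E = 32.90, α = 12.1, σ_y = 356.5 → σ = 33.1 MPa, n = 10.8
  option G: E = 201.0, α = 12.2, σ_y = 990.0 → σ = 204 MPa, n = 4.86
  option F: E = 44.33, α = 26.6, σ_y = 198.6 → σ = 98.1 MPa, n = 2.02
  option H: E = 106.9, α = 10.7, σ_y = 172.0 → σ = 95.0 MPa, n = 1.81
The minimum is option H at n = 1.81.

option H, n = 1.81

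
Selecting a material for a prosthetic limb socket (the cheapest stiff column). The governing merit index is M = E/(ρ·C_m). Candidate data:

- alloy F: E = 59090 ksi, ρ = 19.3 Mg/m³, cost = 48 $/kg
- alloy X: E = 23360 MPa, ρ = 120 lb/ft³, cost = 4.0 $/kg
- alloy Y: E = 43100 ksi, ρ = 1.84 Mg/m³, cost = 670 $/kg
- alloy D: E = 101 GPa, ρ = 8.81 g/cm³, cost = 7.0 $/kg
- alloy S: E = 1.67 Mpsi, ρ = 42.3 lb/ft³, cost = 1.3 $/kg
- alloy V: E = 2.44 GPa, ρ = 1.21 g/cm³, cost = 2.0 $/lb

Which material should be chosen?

alloy S

Convert each candidate to consistent units, then evaluate M:
  alloy F: E = 407.4 GPa, ρ = 19300 kg/m³, cost = 48.00 $/kg
  alloy X: E = 23.36 GPa, ρ = 1922 kg/m³, cost = 4.000 $/kg
  alloy Y: E = 297.2 GPa, ρ = 1840 kg/m³, cost = 670.0 $/kg
  alloy D: E = 101.0 GPa, ρ = 8810 kg/m³, cost = 7.000 $/kg
  alloy S: E = 11.51 GPa, ρ = 677.6 kg/m³, cost = 1.300 $/kg
  alloy V: E = 2.440 GPa, ρ = 1210 kg/m³, cost = 4.409 $/kg
  alloy S: M = 13.1 MN·m per $
  alloy X: M = 3.04 MN·m per $
  alloy D: M = 1.64 MN·m per $
  alloy V: M = 0.457 MN·m per $
  alloy F: M = 0.440 MN·m per $
  alloy Y: M = 0.241 MN·m per $
Alloy S ranks first.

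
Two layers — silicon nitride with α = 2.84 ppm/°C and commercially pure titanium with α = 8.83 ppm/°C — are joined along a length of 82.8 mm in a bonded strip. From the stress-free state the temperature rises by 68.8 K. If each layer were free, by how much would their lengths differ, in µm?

34.1 µm

Δα = |2.84 − 8.83|×10⁻⁶/K = 5.99×10⁻⁶/K.
ΔL_mismatch = Δα·L·ΔT = 5.99×10⁻⁶ × 82.8 mm × 68.8 K = 34.1 µm.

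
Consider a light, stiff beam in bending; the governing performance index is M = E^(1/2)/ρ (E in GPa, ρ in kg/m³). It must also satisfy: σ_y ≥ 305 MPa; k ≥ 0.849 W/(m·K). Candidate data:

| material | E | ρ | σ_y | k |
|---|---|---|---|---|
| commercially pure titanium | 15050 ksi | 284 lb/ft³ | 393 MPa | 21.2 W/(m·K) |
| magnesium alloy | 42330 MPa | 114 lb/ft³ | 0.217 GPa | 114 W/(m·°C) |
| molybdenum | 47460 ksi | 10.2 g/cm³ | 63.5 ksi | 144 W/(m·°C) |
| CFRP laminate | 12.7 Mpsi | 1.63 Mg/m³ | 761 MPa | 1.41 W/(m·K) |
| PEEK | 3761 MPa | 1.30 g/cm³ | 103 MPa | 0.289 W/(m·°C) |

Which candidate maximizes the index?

CFRP laminate

Screen on constraints: σ_y ≥ 305 MPa; k ≥ 0.849 W/(m·K). Survivors: commercially pure titanium, molybdenum, CFRP laminate.
In SI units:
  commercially pure titanium: E = 103.8 GPa, ρ = 4549 kg/m³
  molybdenum: E = 327.2 GPa, ρ = 10200 kg/m³
  CFRP laminate: E = 87.56 GPa, ρ = 1630 kg/m³
  CFRP laminate: M = 5.74×10⁻³
  commercially pure titanium: M = 2.24×10⁻³
  molybdenum: M = 1.77×10⁻³
The maximum is for CFRP laminate.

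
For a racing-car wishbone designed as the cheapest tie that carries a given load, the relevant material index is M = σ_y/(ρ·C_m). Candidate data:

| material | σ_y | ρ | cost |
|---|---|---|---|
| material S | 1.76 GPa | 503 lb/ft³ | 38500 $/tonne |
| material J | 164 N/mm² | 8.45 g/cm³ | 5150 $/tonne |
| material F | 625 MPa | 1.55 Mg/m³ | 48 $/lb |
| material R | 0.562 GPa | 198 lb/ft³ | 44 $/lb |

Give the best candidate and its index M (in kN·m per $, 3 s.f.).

material S, M = 5.67 kN·m per $

Normalizing units and computing the index:
  material S: σ_y = 1760 MPa, ρ = 8057 kg/m³, cost = 38.50 $/kg
  material J: σ_y = 164.0 MPa, ρ = 8450 kg/m³, cost = 5.150 $/kg
  material F: σ_y = 625.0 MPa, ρ = 1550 kg/m³, cost = 105.8 $/kg
  material R: σ_y = 562.0 MPa, ρ = 3172 kg/m³, cost = 97.00 $/kg
  material S: M = 5.67 kN·m per $
  material F: M = 3.81 kN·m per $
  material J: M = 3.77 kN·m per $
  material R: M = 1.83 kN·m per $
The maximum is for material S.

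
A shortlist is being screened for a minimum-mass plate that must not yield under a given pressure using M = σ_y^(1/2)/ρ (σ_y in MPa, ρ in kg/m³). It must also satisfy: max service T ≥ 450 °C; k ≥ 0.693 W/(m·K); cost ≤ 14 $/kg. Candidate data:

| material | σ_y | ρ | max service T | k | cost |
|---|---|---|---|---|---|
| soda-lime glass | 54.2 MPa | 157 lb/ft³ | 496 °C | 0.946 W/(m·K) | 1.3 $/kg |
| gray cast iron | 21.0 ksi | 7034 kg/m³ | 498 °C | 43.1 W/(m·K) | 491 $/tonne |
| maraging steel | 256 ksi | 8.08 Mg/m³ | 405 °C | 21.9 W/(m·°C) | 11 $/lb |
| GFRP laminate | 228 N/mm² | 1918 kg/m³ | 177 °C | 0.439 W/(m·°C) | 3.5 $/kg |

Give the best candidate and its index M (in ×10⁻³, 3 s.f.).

Screen on constraints: max service T ≥ 450 °C; k ≥ 0.693 W/(m·K); cost ≤ 14 $/kg. Survivors: soda-lime glass, gray cast iron.
In SI units:
  soda-lime glass: σ_y = 54.20 MPa, ρ = 2515 kg/m³
  gray cast iron: σ_y = 144.8 MPa, ρ = 7034 kg/m³
  soda-lime glass: M = 2.93×10⁻³
  gray cast iron: M = 1.71×10⁻³
Soda-lime glass ranks first.

soda-lime glass, M = 2.93×10⁻³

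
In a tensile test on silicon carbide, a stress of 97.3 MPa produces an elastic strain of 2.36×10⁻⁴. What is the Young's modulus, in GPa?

E = σ/ε = 97.3 MPa / 2.36×10⁻⁴ = 412300 MPa = 412 GPa.

412 GPa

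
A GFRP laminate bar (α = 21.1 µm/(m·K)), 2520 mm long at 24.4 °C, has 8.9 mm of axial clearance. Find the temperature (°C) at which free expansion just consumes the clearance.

α·L₀·ΔT = 8.9 mm ⇒ ΔT = 8.9 / (21.1×10⁻⁶ × 2520.0) = 167.4 K.
T = 24.4 + 167.4 = 191.8 °C.

192 °C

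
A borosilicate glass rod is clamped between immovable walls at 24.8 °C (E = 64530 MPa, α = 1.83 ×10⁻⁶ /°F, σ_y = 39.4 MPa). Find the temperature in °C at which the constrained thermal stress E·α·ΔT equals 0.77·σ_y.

E = 64530 MPa = 64.53 GPa.
α = 1.83×10⁻⁶/°F × 9/5 = 3.29×10⁻⁶/K.
E·α·ΔT = 30.34 MPa ⇒ ΔT = 30.34 / (64.53×10³ × 3.29×10⁻⁶) = 142.7 K.
T = 24.8 + 142.7 = 167.5 °C.

168 °C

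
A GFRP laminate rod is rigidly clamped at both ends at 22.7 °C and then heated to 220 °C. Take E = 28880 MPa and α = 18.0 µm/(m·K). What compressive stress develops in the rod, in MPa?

E = 28880 MPa = 28.88 GPa.
ΔT = 197.3 K. Constrained thermal stress σ = E·α·ΔT = 28.88×10³ MPa × 18.0×10⁻⁶ × 197.3 = 103 MPa (compressive).

103 MPa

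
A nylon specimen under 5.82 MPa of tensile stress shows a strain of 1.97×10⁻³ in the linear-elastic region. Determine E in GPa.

E = σ/ε = 5.82 MPa / 1.97×10⁻³ = 2954 MPa = 2.95 GPa.

2.95 GPa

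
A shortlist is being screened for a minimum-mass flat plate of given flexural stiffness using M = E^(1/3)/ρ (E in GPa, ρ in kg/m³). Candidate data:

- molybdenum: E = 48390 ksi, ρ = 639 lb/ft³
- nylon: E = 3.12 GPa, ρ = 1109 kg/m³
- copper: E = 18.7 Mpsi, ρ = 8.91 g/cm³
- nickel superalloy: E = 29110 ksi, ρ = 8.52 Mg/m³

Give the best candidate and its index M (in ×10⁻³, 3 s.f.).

Putting every candidate on a common basis:
  molybdenum: E = 333.6 GPa, ρ = 10240 kg/m³
  nylon: E = 3.120 GPa, ρ = 1109 kg/m³
  copper: E = 128.9 GPa, ρ = 8910 kg/m³
  nickel superalloy: E = 200.7 GPa, ρ = 8520 kg/m³
  nylon: M = 1.32×10⁻³
  nickel superalloy: M = 0.687×10⁻³
  molybdenum: M = 0.678×10⁻³
  copper: M = 0.567×10⁻³
Highest index: nylon.

nylon, M = 1.32×10⁻³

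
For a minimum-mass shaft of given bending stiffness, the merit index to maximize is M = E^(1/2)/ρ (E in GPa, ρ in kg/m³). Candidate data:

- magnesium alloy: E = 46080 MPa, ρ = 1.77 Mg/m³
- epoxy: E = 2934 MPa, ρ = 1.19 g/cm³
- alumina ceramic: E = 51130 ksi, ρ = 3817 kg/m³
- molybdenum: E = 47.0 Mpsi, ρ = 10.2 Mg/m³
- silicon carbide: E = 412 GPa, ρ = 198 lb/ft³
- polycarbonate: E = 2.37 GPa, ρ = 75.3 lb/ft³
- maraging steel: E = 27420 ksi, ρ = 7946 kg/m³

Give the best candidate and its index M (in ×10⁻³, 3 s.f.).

silicon carbide, M = 6.40×10⁻³

In SI units:
  magnesium alloy: E = 46.08 GPa, ρ = 1770 kg/m³
  epoxy: E = 2.934 GPa, ρ = 1190 kg/m³
  alumina ceramic: E = 352.5 GPa, ρ = 3817 kg/m³
  molybdenum: E = 324.1 GPa, ρ = 10200 kg/m³
  silicon carbide: E = 412.0 GPa, ρ = 3172 kg/m³
  polycarbonate: E = 2.370 GPa, ρ = 1206 kg/m³
  maraging steel: E = 189.1 GPa, ρ = 7946 kg/m³
  silicon carbide: M = 6.40×10⁻³
  alumina ceramic: M = 4.92×10⁻³
  magnesium alloy: M = 3.84×10⁻³
  molybdenum: M = 1.76×10⁻³
  maraging steel: M = 1.73×10⁻³
  epoxy: M = 1.44×10⁻³
  polycarbonate: M = 1.28×10⁻³
Silicon carbide has the largest M.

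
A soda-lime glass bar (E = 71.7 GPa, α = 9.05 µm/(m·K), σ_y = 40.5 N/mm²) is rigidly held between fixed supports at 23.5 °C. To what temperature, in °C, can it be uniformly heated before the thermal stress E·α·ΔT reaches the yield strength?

85.9 °C

σ_y = 40.5 N/mm² = 40.50 MPa.
E·α·ΔT = 40.50 MPa ⇒ ΔT = 40.50 / (71.70×10³ × 9.05×10⁻⁶) = 62.41 K.
T = 23.5 + 62.41 = 85.91 °C.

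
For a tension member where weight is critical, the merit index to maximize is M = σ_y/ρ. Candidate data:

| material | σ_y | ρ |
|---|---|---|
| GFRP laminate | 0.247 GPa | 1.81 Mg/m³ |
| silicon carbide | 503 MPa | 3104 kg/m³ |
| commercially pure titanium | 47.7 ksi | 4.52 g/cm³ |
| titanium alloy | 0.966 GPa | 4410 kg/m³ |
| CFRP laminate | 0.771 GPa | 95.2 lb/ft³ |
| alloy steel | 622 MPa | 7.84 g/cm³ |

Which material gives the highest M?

CFRP laminate

In SI units:
  GFRP laminate: σ_y = 247.0 MPa, ρ = 1810 kg/m³
  silicon carbide: σ_y = 503.0 MPa, ρ = 3104 kg/m³
  commercially pure titanium: σ_y = 328.9 MPa, ρ = 4520 kg/m³
  titanium alloy: σ_y = 966.0 MPa, ρ = 4410 kg/m³
  CFRP laminate: σ_y = 771.0 MPa, ρ = 1525 kg/m³
  alloy steel: σ_y = 622.0 MPa, ρ = 7840 kg/m³
  CFRP laminate: M = 506 kN·m/kg
  titanium alloy: M = 219 kN·m/kg
  silicon carbide: M = 162 kN·m/kg
  GFRP laminate: M = 136 kN·m/kg
  alloy steel: M = 79.3 kN·m/kg
  commercially pure titanium: M = 72.8 kN·m/kg
CFRP laminate ranks first.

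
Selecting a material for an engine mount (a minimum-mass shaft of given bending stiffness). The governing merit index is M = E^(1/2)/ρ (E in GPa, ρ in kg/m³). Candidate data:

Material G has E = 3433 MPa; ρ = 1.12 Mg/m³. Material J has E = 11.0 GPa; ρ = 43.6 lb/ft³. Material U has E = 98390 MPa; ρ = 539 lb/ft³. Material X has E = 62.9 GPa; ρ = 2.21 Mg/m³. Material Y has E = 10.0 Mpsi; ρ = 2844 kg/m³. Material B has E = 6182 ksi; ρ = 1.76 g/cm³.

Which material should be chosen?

material J

Convert each candidate to consistent units, then evaluate M:
  material G: E = 3.433 GPa, ρ = 1120 kg/m³
  material J: E = 11.00 GPa, ρ = 698.4 kg/m³
  material U: E = 98.39 GPa, ρ = 8634 kg/m³
  material X: E = 62.90 GPa, ρ = 2210 kg/m³
  material Y: E = 68.95 GPa, ρ = 2844 kg/m³
  material B: E = 42.62 GPa, ρ = 1760 kg/m³
  material J: M = 4.75×10⁻³
  material B: M = 3.71×10⁻³
  material X: M = 3.59×10⁻³
  material Y: M = 2.92×10⁻³
  material G: M = 1.65×10⁻³
  material U: M = 1.15×10⁻³
Highest index: material J.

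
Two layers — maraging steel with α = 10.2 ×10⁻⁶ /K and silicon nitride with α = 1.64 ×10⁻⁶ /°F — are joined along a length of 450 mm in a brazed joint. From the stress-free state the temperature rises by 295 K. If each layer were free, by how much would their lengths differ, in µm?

silicon nitride: α = 1.64×10⁻⁶/°F × 9/5 = 2.95×10⁻⁶/K.
Δα = |10.2 − 2.95|×10⁻⁶/K = 7.25×10⁻⁶/K.
ΔL_mismatch = Δα·L·ΔT = 7.25×10⁻⁶ × 450.0 mm × 295.0 K = 962 µm.

962 µm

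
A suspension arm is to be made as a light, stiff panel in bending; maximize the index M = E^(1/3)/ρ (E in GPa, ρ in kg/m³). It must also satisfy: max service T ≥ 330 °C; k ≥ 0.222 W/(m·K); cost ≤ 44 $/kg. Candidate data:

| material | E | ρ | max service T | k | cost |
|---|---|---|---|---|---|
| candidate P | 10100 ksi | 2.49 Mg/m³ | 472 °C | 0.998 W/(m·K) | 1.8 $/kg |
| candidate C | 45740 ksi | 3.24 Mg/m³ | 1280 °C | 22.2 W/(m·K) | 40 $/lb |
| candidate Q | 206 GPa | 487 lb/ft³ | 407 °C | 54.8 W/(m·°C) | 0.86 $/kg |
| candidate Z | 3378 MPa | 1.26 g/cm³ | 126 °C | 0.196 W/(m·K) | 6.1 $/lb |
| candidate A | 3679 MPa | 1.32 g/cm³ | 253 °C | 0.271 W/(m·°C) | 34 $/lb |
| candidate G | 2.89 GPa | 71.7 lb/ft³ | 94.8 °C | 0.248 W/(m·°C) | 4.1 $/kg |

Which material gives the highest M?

candidate P

Screen on constraints: max service T ≥ 330 °C; k ≥ 0.222 W/(m·K); cost ≤ 44 $/kg. Survivors: candidate P, candidate Q.
After converting to SI:
  candidate P: E = 69.64 GPa, ρ = 2490 kg/m³
  candidate Q: E = 206.0 GPa, ρ = 7801 kg/m³
  candidate P: M = 1.65×10⁻³
  candidate Q: M = 0.757×10⁻³
Highest index: candidate P.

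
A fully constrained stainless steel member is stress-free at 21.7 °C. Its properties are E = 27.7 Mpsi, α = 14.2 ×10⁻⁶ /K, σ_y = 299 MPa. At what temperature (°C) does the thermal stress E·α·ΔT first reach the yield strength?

132 °C

E = 27.7 Mpsi = 191.0 GPa.
E·α·ΔT = 299.0 MPa ⇒ ΔT = 299.0 / (191.0×10³ × 14.2×10⁻⁶) = 110.3 K.
T = 21.7 + 110.3 = 132.0 °C.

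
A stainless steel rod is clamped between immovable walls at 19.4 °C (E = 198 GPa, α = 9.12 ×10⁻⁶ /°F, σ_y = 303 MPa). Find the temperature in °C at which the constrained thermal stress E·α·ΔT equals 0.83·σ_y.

96.8 °C

α = 9.12×10⁻⁶/°F × 9/5 = 16.4×10⁻⁶/K.
E·α·ΔT = 251.5 MPa ⇒ ΔT = 251.5 / (198.0×10³ × 16.4×10⁻⁶) = 77.37 K.
T = 19.4 + 77.37 = 96.77 °C.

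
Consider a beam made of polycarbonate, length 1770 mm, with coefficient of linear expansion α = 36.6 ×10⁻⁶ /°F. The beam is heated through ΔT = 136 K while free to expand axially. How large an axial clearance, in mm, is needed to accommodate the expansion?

15.9 mm

Convert α: 36.6×10⁻⁶/°F × (9/5) = 65.9×10⁻⁶/K.
ΔL = α·L₀·ΔT = 65.9×10⁻⁶ × 1770 mm × 136.0 K = 15.9 mm.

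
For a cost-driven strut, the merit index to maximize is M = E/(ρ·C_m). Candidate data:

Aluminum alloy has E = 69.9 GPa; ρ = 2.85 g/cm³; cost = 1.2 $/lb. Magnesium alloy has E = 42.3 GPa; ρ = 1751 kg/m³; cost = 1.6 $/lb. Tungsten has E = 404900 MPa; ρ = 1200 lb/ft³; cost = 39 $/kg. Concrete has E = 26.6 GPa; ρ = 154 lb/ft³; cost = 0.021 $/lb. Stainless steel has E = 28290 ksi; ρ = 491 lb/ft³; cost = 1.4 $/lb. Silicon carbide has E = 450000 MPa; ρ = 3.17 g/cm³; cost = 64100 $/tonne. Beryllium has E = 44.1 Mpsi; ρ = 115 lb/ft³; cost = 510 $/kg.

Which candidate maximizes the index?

Putting every candidate on a common basis:
  aluminum alloy: E = 69.90 GPa, ρ = 2850 kg/m³, cost = 2.646 $/kg
  magnesium alloy: E = 42.30 GPa, ρ = 1751 kg/m³, cost = 3.527 $/kg
  tungsten: E = 404.9 GPa, ρ = 19220 kg/m³, cost = 39.00 $/kg
  concrete: E = 26.60 GPa, ρ = 2467 kg/m³, cost = 0.04630 $/kg
  stainless steel: E = 195.1 GPa, ρ = 7865 kg/m³, cost = 3.086 $/kg
  silicon carbide: E = 450.0 GPa, ρ = 3170 kg/m³, cost = 64.10 $/kg
  beryllium: E = 304.1 GPa, ρ = 1842 kg/m³, cost = 510.0 $/kg
  concrete: M = 233 MN·m per $
  aluminum alloy: M = 9.27 MN·m per $
  stainless steel: M = 8.04 MN·m per $
  magnesium alloy: M = 6.85 MN·m per $
  silicon carbide: M = 2.21 MN·m per $
  tungsten: M = 0.540 MN·m per $
  beryllium: M = 0.324 MN·m per $
The maximum is for concrete.

concrete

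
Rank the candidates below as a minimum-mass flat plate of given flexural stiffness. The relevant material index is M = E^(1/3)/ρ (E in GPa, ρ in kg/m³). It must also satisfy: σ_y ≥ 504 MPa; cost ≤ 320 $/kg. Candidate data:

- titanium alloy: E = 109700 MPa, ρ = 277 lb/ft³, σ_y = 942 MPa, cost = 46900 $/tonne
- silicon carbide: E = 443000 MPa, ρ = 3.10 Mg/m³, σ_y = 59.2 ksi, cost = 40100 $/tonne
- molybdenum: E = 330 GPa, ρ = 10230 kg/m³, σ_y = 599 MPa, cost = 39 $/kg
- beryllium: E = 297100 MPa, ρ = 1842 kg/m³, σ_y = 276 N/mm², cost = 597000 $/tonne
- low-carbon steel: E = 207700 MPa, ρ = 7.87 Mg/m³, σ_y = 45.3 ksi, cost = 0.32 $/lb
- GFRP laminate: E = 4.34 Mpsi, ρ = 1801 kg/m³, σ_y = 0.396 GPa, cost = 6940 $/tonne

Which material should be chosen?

Screen on constraints: σ_y ≥ 504 MPa; cost ≤ 320 $/kg. Survivors: titanium alloy, molybdenum.
In SI units:
  titanium alloy: E = 109.7 GPa, ρ = 4437 kg/m³
  molybdenum: E = 330.0 GPa, ρ = 10230 kg/m³
  titanium alloy: M = 1.08×10⁻³
  molybdenum: M = 0.676×10⁻³
Titanium alloy ranks first.

titanium alloy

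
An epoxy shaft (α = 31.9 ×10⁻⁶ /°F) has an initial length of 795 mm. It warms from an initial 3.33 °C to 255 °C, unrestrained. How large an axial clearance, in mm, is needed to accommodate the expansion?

11.5 mm

Convert α: 31.9×10⁻⁶/°F × (9/5) = 57.4×10⁻⁶/K.
ΔT = 255 − 3.33 = 251.7 K.
ΔL = α·L₀·ΔT = 57.4×10⁻⁶ × 795 mm × 251.7 K = 11.5 mm.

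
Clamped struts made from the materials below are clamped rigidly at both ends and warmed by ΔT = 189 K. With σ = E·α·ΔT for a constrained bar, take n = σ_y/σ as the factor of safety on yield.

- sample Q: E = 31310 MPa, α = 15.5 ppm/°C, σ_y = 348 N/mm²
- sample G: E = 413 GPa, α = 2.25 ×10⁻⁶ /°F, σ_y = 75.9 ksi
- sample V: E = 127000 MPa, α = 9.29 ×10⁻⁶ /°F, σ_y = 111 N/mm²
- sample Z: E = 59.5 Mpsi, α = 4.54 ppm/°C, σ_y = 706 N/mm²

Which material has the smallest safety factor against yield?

In consistent units (E in GPa, α in ×10⁻⁶/K, σ_y in MPa):
  sample Q: E = 31.31, α = 15.5, σ_y = 348.0 → σ = 91.7 MPa, n = 3.79
  sample G: E = 413.0, α = 4.05, σ_y = 523.3 → σ = 316 MPa, n = 1.66
  sample V: E = 127.0, α = 16.7, σ_y = 111.0 → σ = 401 MPa, n = 0.277
  sample Z: E = 410.2, α = 4.54, σ_y = 706.0 → σ = 352 MPa, n = 2.01
Sample V has the lowest safety factor, n = 0.277.

sample V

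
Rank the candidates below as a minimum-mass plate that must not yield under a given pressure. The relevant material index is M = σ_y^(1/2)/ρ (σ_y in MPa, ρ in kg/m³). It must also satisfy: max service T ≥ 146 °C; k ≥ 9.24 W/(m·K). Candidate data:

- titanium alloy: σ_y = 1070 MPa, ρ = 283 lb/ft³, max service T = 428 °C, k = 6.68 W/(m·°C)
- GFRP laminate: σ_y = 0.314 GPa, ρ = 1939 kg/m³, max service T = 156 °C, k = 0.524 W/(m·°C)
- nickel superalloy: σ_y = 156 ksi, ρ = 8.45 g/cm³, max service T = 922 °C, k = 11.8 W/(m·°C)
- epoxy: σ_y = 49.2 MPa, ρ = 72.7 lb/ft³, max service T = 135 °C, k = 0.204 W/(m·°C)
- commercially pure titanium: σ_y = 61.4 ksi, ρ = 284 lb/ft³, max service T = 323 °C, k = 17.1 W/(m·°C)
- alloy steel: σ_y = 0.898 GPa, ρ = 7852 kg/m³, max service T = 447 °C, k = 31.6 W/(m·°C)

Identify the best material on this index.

Screen on constraints: max service T ≥ 146 °C; k ≥ 9.24 W/(m·K). Survivors: nickel superalloy, commercially pure titanium, alloy steel.
After converting to SI:
  nickel superalloy: σ_y = 1076 MPa, ρ = 8450 kg/m³
  commercially pure titanium: σ_y = 423.3 MPa, ρ = 4549 kg/m³
  alloy steel: σ_y = 898.0 MPa, ρ = 7852 kg/m³
  commercially pure titanium: M = 4.52×10⁻³
  nickel superalloy: M = 3.88×10⁻³
  alloy steel: M = 3.82×10⁻³
The maximum is for commercially pure titanium.

commercially pure titanium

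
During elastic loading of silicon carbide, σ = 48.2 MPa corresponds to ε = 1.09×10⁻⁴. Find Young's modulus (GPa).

E = σ/ε = 48.2 MPa / 1.09×10⁻⁴ = 442200 MPa = 442 GPa.

442 GPa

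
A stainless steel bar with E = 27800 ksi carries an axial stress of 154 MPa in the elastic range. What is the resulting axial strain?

8.03×10⁻⁴

E = 27800 ksi = 191.7 GPa = 191700 MPa.
ε = σ/E = 154 / 191700 = 8.03×10⁻⁴.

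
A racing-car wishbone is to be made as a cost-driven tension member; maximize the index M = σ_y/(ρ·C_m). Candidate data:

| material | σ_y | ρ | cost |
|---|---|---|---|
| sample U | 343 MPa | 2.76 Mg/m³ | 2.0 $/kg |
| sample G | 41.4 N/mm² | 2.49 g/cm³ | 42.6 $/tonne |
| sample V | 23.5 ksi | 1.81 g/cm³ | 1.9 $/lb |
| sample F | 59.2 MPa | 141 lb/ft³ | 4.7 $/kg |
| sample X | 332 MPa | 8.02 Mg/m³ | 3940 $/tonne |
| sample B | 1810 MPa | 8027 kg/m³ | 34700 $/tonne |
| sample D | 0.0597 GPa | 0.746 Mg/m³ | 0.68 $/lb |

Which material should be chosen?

Normalizing units and computing the index:
  sample U: σ_y = 343.0 MPa, ρ = 2760 kg/m³, cost = 2.000 $/kg
  sample G: σ_y = 41.40 MPa, ρ = 2490 kg/m³, cost = 0.04260 $/kg
  sample V: σ_y = 162.0 MPa, ρ = 1810 kg/m³, cost = 4.189 $/kg
  sample F: σ_y = 59.20 MPa, ρ = 2259 kg/m³, cost = 4.700 $/kg
  sample X: σ_y = 332.0 MPa, ρ = 8020 kg/m³, cost = 3.940 $/kg
  sample B: σ_y = 1810 MPa, ρ = 8027 kg/m³, cost = 34.70 $/kg
  sample D: σ_y = 59.70 MPa, ρ = 746.0 kg/m³, cost = 1.499 $/kg
  sample G: M = 390 kN·m per $
  sample U: M = 62.1 kN·m per $
  sample D: M = 53.4 kN·m per $
  sample V: M = 21.4 kN·m per $
  sample X: M = 10.5 kN·m per $
  sample B: M = 6.50 kN·m per $
  sample F: M = 5.58 kN·m per $
The maximum is for sample G.

sample G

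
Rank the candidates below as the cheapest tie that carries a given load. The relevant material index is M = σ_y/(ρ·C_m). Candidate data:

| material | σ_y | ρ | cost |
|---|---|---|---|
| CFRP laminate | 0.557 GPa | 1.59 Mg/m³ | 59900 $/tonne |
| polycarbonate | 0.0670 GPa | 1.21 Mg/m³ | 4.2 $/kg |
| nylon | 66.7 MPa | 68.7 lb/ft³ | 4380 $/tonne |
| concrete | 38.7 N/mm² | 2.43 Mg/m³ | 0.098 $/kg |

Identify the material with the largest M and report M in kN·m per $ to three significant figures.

Putting every candidate on a common basis:
  CFRP laminate: σ_y = 557.0 MPa, ρ = 1590 kg/m³, cost = 59.90 $/kg
  polycarbonate: σ_y = 67.00 MPa, ρ = 1210 kg/m³, cost = 4.200 $/kg
  nylon: σ_y = 66.70 MPa, ρ = 1100 kg/m³, cost = 4.380 $/kg
  concrete: σ_y = 38.70 MPa, ρ = 2430 kg/m³, cost = 0.09800 $/kg
  concrete: M = 163 kN·m per $
  nylon: M = 13.8 kN·m per $
  polycarbonate: M = 13.2 kN·m per $
  CFRP laminate: M = 5.85 kN·m per $
Concrete ranks first.

concrete, M = 163 kN·m per $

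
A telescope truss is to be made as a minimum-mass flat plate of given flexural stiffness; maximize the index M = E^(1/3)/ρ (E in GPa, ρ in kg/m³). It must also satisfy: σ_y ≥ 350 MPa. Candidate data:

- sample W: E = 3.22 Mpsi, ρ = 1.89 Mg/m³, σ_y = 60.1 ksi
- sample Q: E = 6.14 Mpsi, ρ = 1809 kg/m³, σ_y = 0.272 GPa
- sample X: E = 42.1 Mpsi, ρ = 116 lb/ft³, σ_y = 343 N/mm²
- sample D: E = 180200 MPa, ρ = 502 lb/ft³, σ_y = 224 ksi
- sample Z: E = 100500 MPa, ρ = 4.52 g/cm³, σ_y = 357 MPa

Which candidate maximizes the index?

sample W

Screen on constraints: σ_y ≥ 350 MPa. Survivors: sample W, sample D, sample Z.
Putting every candidate on a common basis:
  sample W: E = 22.20 GPa, ρ = 1890 kg/m³
  sample D: E = 180.2 GPa, ρ = 8041 kg/m³
  sample Z: E = 100.5 GPa, ρ = 4520 kg/m³
  sample W: M = 1.49×10⁻³
  sample Z: M = 1.03×10⁻³
  sample D: M = 0.702×10⁻³
Sample W has the largest M.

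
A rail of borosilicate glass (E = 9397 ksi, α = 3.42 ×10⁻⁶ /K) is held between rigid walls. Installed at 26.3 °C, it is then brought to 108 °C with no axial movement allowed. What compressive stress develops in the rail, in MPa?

18.1 MPa

E = 9397 ksi = 64.79 GPa.
ΔT = 81.70 K. Constrained thermal stress σ = E·α·ΔT = 64.79×10³ MPa × 3.42×10⁻⁶ × 81.70 = 18.1 MPa (compressive).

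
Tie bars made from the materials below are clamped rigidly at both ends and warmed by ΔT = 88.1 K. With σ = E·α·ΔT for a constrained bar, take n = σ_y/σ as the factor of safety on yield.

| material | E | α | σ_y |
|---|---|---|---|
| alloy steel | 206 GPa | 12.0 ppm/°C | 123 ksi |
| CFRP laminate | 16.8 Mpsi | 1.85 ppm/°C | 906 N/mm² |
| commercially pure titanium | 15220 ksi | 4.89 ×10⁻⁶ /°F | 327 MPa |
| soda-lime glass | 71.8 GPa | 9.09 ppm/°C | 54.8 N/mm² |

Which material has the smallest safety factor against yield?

In consistent units (E in GPa, α in ×10⁻⁶/K, σ_y in MPa):
  alloy steel: E = 206.0, α = 12.0, σ_y = 848.1 → σ = 218 MPa, n = 3.89
  CFRP laminate: E = 115.8, α = 1.85, σ_y = 906.0 → σ = 18.9 MPa, n = 48.0
  commercially pure titanium: E = 104.9, α = 8.80, σ_y = 327.0 → σ = 81.4 MPa, n = 4.02
  soda-lime glass: E = 71.80, α = 9.09, σ_y = 54.80 → σ = 57.5 MPa, n = 0.953
Soda-lime glass has the lowest safety factor, n = 0.953.

soda-lime glass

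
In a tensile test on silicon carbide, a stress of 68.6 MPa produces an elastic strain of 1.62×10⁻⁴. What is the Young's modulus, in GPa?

423 GPa

E = σ/ε = 68.6 MPa / 1.62×10⁻⁴ = 423500 MPa = 423 GPa.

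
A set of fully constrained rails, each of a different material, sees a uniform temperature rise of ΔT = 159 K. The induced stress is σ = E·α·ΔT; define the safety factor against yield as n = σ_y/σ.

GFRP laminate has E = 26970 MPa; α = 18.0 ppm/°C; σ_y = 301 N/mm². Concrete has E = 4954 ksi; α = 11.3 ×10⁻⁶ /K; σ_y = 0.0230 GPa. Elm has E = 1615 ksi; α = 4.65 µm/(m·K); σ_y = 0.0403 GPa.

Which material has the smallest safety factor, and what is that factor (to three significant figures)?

In consistent units (E in GPa, α in ×10⁻⁶/K, σ_y in MPa):
  GFRP laminate: E = 26.97, α = 18.0, σ_y = 301.0 → σ = 77.2 MPa, n = 3.90
  concrete: E = 34.16, α = 11.3, σ_y = 23.00 → σ = 61.4 MPa, n = 0.375
  elm: E = 11.14, α = 4.65, σ_y = 40.30 → σ = 8.23 MPa, n = 4.90
Concrete has the lowest safety factor, n = 0.375.

concrete, n = 0.375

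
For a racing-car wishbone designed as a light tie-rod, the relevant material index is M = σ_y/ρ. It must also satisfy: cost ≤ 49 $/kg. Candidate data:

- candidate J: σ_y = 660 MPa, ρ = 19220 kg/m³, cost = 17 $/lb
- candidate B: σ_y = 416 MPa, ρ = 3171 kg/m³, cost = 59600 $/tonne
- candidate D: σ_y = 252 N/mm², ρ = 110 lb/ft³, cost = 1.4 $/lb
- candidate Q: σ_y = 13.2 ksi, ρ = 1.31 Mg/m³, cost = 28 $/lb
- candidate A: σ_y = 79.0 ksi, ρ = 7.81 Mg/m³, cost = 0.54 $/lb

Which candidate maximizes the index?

candidate D

Screen on constraints: cost ≤ 49 $/kg. Survivors: candidate J, candidate D, candidate A.
Putting every candidate on a common basis:
  candidate J: σ_y = 660.0 MPa, ρ = 19220 kg/m³
  candidate D: σ_y = 252.0 MPa, ρ = 1762 kg/m³
  candidate A: σ_y = 544.7 MPa, ρ = 7810 kg/m³
  candidate D: M = 143 kN·m/kg
  candidate A: M = 69.7 kN·m/kg
  candidate J: M = 34.3 kN·m/kg
The maximum is for candidate D.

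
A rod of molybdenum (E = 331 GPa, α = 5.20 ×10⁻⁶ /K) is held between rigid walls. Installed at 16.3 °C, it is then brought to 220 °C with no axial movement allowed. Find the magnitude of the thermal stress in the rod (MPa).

351 MPa

ΔT = 203.7 K. Constrained thermal stress σ = E·α·ΔT = 331.0×10³ MPa × 5.20×10⁻⁶ × 203.7 = 351 MPa (compressive).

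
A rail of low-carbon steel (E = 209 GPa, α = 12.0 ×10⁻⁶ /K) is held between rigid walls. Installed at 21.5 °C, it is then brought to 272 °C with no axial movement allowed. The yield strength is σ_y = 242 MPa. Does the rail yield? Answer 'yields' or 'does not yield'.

ΔT = 250.5 K. Constrained thermal stress σ = E·α·ΔT = 209.0×10³ MPa × 12.0×10⁻⁶ × 250.5 = 628 MPa (compressive).
Compare to σ_y = 242 MPa: σ ≥ σ_y, so it yields.

yields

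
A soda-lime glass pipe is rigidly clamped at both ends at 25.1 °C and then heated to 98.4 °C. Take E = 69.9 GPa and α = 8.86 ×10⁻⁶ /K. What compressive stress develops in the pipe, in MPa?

45.4 MPa

ΔT = 73.30 K. Constrained thermal stress σ = E·α·ΔT = 69.90×10³ MPa × 8.86×10⁻⁶ × 73.30 = 45.4 MPa (compressive).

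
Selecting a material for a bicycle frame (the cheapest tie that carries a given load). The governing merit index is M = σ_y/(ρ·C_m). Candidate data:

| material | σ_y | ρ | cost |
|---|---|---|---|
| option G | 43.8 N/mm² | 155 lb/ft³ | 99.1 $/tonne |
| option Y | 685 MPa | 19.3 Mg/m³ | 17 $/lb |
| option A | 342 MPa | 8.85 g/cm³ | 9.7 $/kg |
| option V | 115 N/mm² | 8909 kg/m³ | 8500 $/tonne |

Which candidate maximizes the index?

In SI units:
  option G: σ_y = 43.80 MPa, ρ = 2483 kg/m³, cost = 0.09910 $/kg
  option Y: σ_y = 685.0 MPa, ρ = 19300 kg/m³, cost = 37.48 $/kg
  option A: σ_y = 342.0 MPa, ρ = 8850 kg/m³, cost = 9.700 $/kg
  option V: σ_y = 115.0 MPa, ρ = 8909 kg/m³, cost = 8.500 $/kg
  option G: M = 178 kN·m per $
  option A: M = 3.98 kN·m per $
  option V: M = 1.52 kN·m per $
  option Y: M = 0.947 kN·m per $
Highest index: option G.

option G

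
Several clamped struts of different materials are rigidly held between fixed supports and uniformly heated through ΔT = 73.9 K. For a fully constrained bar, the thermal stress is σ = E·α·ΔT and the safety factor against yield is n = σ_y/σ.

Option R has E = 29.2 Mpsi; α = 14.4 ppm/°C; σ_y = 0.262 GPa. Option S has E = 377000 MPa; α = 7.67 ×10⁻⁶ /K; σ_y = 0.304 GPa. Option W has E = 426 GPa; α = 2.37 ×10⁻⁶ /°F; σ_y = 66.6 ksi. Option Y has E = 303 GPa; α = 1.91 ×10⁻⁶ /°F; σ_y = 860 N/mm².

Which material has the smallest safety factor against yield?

In consistent units (E in GPa, α in ×10⁻⁶/K, σ_y in MPa):
  option R: E = 201.3, α = 14.4, σ_y = 262.0 → σ = 214 MPa, n = 1.22
  option S: E = 377.0, α = 7.67, σ_y = 304.0 → σ = 214 MPa, n = 1.42
  option W: E = 426.0, α = 4.27, σ_y = 459.2 → σ = 134 MPa, n = 3.42
  option Y: E = 303.0, α = 3.44, σ_y = 860.0 → σ = 77.0 MPa, n = 11.2
The minimum is option R at n = 1.22.

option R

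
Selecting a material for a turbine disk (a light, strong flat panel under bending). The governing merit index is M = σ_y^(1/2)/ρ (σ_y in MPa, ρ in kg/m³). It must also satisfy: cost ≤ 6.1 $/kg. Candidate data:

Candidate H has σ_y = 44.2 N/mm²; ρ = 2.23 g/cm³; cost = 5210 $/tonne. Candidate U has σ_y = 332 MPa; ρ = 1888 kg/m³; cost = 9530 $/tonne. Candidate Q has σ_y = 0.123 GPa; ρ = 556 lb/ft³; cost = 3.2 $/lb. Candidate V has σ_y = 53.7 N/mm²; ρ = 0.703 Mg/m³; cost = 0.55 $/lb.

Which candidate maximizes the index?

candidate V

Screen on constraints: cost ≤ 6.1 $/kg. Survivors: candidate H, candidate V.
Convert each candidate to consistent units, then evaluate M:
  candidate H: σ_y = 44.20 MPa, ρ = 2230 kg/m³
  candidate V: σ_y = 53.70 MPa, ρ = 703.0 kg/m³
  candidate V: M = 10.4×10⁻³
  candidate H: M = 2.98×10⁻³
Highest index: candidate V.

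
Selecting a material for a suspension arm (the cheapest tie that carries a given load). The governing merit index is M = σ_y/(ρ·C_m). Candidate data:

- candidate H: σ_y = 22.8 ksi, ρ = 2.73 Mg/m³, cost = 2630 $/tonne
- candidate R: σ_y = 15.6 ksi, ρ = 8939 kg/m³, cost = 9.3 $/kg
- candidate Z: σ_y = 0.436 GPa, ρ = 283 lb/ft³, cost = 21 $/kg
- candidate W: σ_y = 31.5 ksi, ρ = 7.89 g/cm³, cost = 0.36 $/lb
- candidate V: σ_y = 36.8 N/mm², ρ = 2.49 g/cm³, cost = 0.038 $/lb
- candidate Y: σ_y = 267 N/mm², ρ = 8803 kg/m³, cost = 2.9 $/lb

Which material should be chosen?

In SI units:
  candidate H: σ_y = 157.2 MPa, ρ = 2730 kg/m³, cost = 2.630 $/kg
  candidate R: σ_y = 107.6 MPa, ρ = 8939 kg/m³, cost = 9.300 $/kg
  candidate Z: σ_y = 436.0 MPa, ρ = 4533 kg/m³, cost = 21.00 $/kg
  candidate W: σ_y = 217.2 MPa, ρ = 7890 kg/m³, cost = 0.7937 $/kg
  candidate V: σ_y = 36.80 MPa, ρ = 2490 kg/m³, cost = 0.08377 $/kg
  candidate Y: σ_y = 267.0 MPa, ρ = 8803 kg/m³, cost = 6.393 $/kg
  candidate V: M = 176 kN·m per $
  candidate W: M = 34.7 kN·m per $
  candidate H: M = 21.9 kN·m per $
  candidate Y: M = 4.74 kN·m per $
  candidate Z: M = 4.58 kN·m per $
  candidate R: M = 1.29 kN·m per $
Highest index: candidate V.

candidate V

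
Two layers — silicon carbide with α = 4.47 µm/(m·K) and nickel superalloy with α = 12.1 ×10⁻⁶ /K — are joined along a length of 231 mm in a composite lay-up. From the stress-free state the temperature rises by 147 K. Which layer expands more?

nickel superalloy

α(silicon carbide) = 4.47×10⁻⁶/K vs α(nickel superalloy) = 12.1×10⁻⁶/K.
Higher α expands more for the same ΔT: nickel superalloy.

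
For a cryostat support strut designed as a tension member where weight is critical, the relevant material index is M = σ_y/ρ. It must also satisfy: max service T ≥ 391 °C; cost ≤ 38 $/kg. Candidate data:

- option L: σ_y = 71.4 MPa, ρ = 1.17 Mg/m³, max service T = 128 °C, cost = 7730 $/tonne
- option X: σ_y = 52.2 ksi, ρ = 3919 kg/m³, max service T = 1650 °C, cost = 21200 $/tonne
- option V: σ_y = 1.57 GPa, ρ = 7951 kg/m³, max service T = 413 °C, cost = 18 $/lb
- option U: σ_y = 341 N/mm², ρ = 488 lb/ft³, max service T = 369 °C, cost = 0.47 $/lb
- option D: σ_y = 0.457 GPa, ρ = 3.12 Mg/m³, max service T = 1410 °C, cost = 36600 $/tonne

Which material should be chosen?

option D

Screen on constraints: max service T ≥ 391 °C; cost ≤ 38 $/kg. Survivors: option X, option D.
In SI units:
  option X: σ_y = 359.9 MPa, ρ = 3919 kg/m³
  option D: σ_y = 457.0 MPa, ρ = 3120 kg/m³
  option D: M = 146 kN·m/kg
  option X: M = 91.8 kN·m/kg
Option D has the largest M.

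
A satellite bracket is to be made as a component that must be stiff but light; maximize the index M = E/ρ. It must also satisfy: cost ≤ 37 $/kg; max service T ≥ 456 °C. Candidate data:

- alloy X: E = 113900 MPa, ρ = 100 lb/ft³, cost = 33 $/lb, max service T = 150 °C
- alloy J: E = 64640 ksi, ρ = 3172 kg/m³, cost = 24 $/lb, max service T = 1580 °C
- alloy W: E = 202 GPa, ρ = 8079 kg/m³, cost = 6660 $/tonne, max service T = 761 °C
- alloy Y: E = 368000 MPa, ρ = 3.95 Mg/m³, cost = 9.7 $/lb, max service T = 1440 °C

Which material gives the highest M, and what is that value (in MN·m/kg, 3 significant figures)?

Screen on constraints: cost ≤ 37 $/kg; max service T ≥ 456 °C. Survivors: alloy W, alloy Y.
After converting to SI:
  alloy W: E = 202.0 GPa, ρ = 8079 kg/m³
  alloy Y: E = 368.0 GPa, ρ = 3950 kg/m³
  alloy Y: M = 93.2 MN·m/kg
  alloy W: M = 25.0 MN·m/kg
Alloy Y has the largest M.

alloy Y, M = 93.2 MN·m/kg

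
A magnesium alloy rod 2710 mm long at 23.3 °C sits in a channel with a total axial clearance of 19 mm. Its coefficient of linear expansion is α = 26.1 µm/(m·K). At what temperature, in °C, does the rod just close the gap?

α·L₀·ΔT = 19.0 mm ⇒ ΔT = 19.0 / (26.1×10⁻⁶ × 2710.0) = 268.6 K.
T = 23.3 + 268.6 = 291.9 °C.

292 °C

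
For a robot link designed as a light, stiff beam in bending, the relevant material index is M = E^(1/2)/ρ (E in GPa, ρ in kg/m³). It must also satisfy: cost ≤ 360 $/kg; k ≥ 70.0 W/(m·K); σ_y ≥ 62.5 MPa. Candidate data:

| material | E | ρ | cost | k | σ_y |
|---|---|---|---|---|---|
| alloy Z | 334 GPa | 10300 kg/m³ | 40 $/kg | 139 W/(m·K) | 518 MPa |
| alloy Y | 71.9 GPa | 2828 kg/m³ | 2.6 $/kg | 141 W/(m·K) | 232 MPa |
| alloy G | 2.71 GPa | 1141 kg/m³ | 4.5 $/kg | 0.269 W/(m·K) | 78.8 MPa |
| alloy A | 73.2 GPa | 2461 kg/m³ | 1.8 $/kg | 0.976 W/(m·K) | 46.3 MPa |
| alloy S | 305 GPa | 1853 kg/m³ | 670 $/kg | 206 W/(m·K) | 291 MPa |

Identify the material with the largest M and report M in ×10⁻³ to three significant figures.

Screen on constraints: cost ≤ 360 $/kg; k ≥ 70.0 W/(m·K); σ_y ≥ 62.5 MPa. Survivors: alloy Z, alloy Y.
Per-candidate index values:
  alloy Y: M = 3.00×10⁻³
  alloy Z: M = 1.77×10⁻³
Alloy Y has the largest M.

alloy Y, M = 3.00×10⁻³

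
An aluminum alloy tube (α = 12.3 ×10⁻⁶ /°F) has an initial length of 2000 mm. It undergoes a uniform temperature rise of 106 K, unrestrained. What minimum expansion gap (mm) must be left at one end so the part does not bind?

4.69 mm

Convert α: 12.3×10⁻⁶/°F × (9/5) = 22.1×10⁻⁶/K.
ΔL = α·L₀·ΔT = 22.1×10⁻⁶ × 2000 mm × 106.0 K = 4.69 mm.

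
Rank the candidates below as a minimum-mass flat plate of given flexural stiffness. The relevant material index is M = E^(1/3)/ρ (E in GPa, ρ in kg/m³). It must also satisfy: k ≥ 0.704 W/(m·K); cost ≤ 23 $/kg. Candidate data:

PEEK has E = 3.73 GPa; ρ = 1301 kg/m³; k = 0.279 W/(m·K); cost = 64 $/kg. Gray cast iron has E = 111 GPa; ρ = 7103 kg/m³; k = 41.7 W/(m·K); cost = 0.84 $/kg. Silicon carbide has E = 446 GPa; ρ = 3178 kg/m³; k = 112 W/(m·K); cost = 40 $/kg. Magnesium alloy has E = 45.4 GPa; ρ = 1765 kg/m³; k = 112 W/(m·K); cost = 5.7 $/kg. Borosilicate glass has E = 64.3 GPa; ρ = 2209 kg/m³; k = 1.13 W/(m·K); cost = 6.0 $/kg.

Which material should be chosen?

magnesium alloy

Screen on constraints: k ≥ 0.704 W/(m·K); cost ≤ 23 $/kg. Survivors: gray cast iron, magnesium alloy, borosilicate glass.
Computing M directly (units already consistent):
  magnesium alloy: M = 2.02×10⁻³
  borosilicate glass: M = 1.81×10⁻³
  gray cast iron: M = 0.677×10⁻³
The maximum is for magnesium alloy.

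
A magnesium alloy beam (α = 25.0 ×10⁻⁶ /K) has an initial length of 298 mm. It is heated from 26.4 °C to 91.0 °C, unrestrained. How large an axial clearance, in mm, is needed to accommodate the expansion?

ΔT = 91.0 − 26.4 = 64.60 K.
ΔL = α·L₀·ΔT = 25.0×10⁻⁶ × 298 mm × 64.60 K = 0.481 mm.

0.481 mm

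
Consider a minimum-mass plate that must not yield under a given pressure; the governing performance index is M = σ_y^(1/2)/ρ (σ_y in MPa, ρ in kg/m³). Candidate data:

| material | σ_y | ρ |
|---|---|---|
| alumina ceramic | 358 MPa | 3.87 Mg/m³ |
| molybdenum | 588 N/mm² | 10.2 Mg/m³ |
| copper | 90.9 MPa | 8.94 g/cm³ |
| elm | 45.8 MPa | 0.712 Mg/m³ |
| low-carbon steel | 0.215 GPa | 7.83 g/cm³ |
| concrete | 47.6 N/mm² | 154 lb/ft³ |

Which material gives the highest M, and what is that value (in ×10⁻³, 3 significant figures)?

elm, M = 9.51×10⁻³

Convert each candidate to consistent units, then evaluate M:
  alumina ceramic: σ_y = 358.0 MPa, ρ = 3870 kg/m³
  molybdenum: σ_y = 588.0 MPa, ρ = 10200 kg/m³
  copper: σ_y = 90.90 MPa, ρ = 8940 kg/m³
  elm: σ_y = 45.80 MPa, ρ = 712.0 kg/m³
  low-carbon steel: σ_y = 215.0 MPa, ρ = 7830 kg/m³
  concrete: σ_y = 47.60 MPa, ρ = 2467 kg/m³
  elm: M = 9.51×10⁻³
  alumina ceramic: M = 4.89×10⁻³
  concrete: M = 2.80×10⁻³
  molybdenum: M = 2.38×10⁻³
  low-carbon steel: M = 1.87×10⁻³
  copper: M = 1.07×10⁻³
The maximum is for elm.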